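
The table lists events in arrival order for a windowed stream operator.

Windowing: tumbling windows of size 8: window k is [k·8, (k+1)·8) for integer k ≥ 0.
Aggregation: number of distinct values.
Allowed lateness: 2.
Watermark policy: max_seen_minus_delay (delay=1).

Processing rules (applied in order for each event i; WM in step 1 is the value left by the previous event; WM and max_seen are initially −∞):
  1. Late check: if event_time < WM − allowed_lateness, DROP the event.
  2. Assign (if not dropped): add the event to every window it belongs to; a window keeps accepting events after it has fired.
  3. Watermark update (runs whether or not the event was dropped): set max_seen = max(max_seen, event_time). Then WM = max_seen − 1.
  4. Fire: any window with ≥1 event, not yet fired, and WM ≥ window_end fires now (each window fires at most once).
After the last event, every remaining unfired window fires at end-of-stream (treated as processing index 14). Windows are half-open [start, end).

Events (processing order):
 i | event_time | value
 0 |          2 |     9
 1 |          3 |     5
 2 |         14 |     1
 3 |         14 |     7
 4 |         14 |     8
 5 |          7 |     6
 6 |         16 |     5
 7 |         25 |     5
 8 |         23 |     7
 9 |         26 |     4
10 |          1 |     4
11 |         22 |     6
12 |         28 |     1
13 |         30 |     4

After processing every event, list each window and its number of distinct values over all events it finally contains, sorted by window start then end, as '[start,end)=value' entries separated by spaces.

i=0 t=2 v=9: → [0,8); WM=1
i=1 t=3 v=5: → [0,8); WM=2
i=2 t=14 v=1: → [8,16); WM=13; [0,8) fires=2
i=3 t=14 v=7: → [8,16); WM=13
i=4 t=14 v=8: → [8,16); WM=13
i=5 t=7 v=6: DROP (t<13-2); WM=13
i=6 t=16 v=5: → [16,24); WM=15
i=7 t=25 v=5: → [24,32); WM=24; [8,16) fires=3 [16,24) fires=1
i=8 t=23 v=7: → [16,24); WM=24
i=9 t=26 v=4: → [24,32); WM=25
i=10 t=1 v=4: DROP (t<25-2); WM=25
i=11 t=22 v=6: DROP (t<25-2); WM=25
i=12 t=28 v=1: → [24,32); WM=27
i=13 t=30 v=4: → [24,32); WM=29

[0,8)=2 [8,16)=3 [16,24)=2 [24,32)=3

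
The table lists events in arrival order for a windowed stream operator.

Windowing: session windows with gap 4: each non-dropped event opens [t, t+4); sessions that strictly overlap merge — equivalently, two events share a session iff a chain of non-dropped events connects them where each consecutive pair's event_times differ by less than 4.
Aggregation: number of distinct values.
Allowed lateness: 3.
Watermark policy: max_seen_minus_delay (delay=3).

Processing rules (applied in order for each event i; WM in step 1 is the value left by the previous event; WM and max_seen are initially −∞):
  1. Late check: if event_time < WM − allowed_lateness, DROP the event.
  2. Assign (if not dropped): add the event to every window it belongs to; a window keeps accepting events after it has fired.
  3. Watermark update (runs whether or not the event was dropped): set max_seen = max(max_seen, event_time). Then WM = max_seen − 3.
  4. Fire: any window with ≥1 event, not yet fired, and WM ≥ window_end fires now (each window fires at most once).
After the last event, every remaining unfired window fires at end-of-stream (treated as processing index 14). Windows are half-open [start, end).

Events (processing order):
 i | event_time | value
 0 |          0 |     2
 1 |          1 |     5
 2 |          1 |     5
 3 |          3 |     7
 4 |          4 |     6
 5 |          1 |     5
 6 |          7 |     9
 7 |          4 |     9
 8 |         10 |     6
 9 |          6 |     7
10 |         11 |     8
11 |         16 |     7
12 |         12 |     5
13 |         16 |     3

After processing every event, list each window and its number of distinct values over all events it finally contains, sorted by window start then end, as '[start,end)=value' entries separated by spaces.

i=0 t=0 v=2: → [0,4); WM=-3
i=1 t=1 v=5: → [0,5); WM=-2
i=2 t=1 v=5: → [0,5); WM=-2
i=3 t=3 v=7: → [0,7); WM=0
i=4 t=4 v=6: → [0,8); WM=1
i=5 t=1 v=5: → [0,8); WM=1
i=6 t=7 v=9: → [0,11); WM=4
i=7 t=4 v=9: → [0,11); WM=4
i=8 t=10 v=6: → [0,14); WM=7
i=9 t=6 v=7: → [0,14); WM=7
i=10 t=11 v=8: → [0,15); WM=8
i=11 t=16 v=7: → [16,20); WM=13
i=12 t=12 v=5: → [0,16); WM=13
i=13 t=16 v=3: → [16,20); WM=13

[0,16)=6 [16,20)=2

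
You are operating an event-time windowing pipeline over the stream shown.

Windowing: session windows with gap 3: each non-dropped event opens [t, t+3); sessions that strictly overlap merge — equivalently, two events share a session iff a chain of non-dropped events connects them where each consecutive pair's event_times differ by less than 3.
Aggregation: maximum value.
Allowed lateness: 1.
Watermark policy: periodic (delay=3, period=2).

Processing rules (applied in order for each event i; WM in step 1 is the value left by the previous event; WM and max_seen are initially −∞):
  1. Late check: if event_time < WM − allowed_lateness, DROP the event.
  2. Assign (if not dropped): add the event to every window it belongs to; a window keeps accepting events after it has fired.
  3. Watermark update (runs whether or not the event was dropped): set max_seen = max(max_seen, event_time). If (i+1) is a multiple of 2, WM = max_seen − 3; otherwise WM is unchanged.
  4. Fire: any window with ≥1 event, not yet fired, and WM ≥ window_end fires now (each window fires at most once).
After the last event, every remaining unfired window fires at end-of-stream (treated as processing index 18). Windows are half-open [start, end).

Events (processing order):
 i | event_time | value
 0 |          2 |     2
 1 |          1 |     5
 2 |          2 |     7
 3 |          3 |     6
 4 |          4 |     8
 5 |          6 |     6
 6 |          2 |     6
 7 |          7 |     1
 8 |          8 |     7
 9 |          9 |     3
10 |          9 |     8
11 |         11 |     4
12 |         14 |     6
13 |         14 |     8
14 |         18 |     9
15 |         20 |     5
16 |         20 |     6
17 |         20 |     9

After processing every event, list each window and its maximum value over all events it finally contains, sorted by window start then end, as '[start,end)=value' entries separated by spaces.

[1,14)=8 [14,17)=8 [18,23)=9

i=0 t=2 v=2: → [2,5); WM=−∞
i=1 t=1 v=5: → [1,5); WM=-1
i=2 t=2 v=7: → [1,5); WM=-1
i=3 t=3 v=6: → [1,6); WM=0
i=4 t=4 v=8: → [1,7); WM=0
i=5 t=6 v=6: → [1,9); WM=3
i=6 t=2 v=6: → [1,9); WM=3
i=7 t=7 v=1: → [1,10); WM=4
i=8 t=8 v=7: → [1,11); WM=4
i=9 t=9 v=3: → [1,12); WM=6
i=10 t=9 v=8: → [1,12); WM=6
i=11 t=11 v=4: → [1,14); WM=8
i=12 t=14 v=6: → [14,17); WM=8
i=13 t=14 v=8: → [14,17); WM=11
i=14 t=18 v=9: → [18,21); WM=11
i=15 t=20 v=5: → [18,23); WM=17
i=16 t=20 v=6: → [18,23); WM=17
i=17 t=20 v=9: → [18,23); WM=17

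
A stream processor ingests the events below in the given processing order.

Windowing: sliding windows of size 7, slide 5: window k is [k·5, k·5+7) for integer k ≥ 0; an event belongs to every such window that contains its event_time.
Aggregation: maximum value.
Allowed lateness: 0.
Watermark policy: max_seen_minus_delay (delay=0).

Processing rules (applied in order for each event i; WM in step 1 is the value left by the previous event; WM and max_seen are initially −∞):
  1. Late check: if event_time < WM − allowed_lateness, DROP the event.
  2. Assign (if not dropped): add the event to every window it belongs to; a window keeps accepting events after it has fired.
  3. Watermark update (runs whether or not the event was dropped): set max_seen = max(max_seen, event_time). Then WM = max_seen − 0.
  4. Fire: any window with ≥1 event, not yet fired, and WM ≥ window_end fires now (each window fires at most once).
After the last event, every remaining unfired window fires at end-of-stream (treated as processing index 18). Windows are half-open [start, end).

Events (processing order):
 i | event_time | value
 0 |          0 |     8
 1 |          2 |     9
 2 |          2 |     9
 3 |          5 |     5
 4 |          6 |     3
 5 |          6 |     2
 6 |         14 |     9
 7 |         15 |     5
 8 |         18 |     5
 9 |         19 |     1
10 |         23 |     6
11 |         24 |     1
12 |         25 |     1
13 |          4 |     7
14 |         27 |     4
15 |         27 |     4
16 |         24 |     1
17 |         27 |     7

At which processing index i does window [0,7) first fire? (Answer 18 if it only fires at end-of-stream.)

i=0 t=0 v=8: → [0,7); WM=0
i=1 t=2 v=9: → [0,7); WM=2
i=2 t=2 v=9: → [0,7); WM=2
i=3 t=5 v=5: → [5,12),[0,7); WM=5
i=4 t=6 v=3: → [5,12),[0,7); WM=6
i=5 t=6 v=2: → [5,12),[0,7); WM=6
i=6 t=14 v=9: → [10,17); WM=14; [0,7) fires=9 [5,12) fires=5
i=7 t=15 v=5: → [15,22),[10,17); WM=15
i=8 t=18 v=5: → [15,22); WM=18; [10,17) fires=9
i=9 t=19 v=1: → [15,22); WM=19
i=10 t=23 v=6: → [20,27); WM=23; [15,22) fires=5
i=11 t=24 v=1: → [20,27); WM=24
i=12 t=25 v=1: → [25,32),[20,27); WM=25
i=13 t=4 v=7: DROP (t<25-0); WM=25
i=14 t=27 v=4: → [25,32); WM=27; [20,27) fires=6
i=15 t=27 v=4: → [25,32); WM=27
i=16 t=24 v=1: DROP (t<27-0); WM=27
i=17 t=27 v=7: → [25,32); WM=27

6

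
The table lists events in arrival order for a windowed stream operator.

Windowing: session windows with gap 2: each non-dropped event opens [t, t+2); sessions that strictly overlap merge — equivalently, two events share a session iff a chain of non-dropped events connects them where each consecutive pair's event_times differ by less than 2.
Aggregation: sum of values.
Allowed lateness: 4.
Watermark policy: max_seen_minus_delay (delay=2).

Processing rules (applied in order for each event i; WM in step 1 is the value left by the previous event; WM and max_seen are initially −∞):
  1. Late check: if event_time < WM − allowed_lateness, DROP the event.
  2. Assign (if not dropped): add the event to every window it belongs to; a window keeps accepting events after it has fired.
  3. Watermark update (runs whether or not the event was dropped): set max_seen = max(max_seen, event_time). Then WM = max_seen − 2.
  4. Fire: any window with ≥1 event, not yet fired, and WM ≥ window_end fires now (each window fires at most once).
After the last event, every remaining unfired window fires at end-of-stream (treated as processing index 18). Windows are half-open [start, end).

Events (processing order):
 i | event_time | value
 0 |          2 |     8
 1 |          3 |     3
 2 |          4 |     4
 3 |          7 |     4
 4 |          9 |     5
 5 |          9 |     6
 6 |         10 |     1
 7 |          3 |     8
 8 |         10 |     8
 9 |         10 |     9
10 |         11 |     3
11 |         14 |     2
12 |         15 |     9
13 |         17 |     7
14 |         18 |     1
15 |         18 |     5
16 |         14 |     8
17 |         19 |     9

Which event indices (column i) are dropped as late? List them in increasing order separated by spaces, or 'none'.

i=0 t=2 v=8: → [2,4); WM=0
i=1 t=3 v=3: → [2,5); WM=1
i=2 t=4 v=4: → [2,6); WM=2
i=3 t=7 v=4: → [7,9); WM=5
i=4 t=9 v=5: → [9,11); WM=7
i=5 t=9 v=6: → [9,11); WM=7
i=6 t=10 v=1: → [9,12); WM=8
i=7 t=3 v=8: DROP (t<8-4); WM=8
i=8 t=10 v=8: → [9,12); WM=8
i=9 t=10 v=9: → [9,12); WM=8
i=10 t=11 v=3: → [9,13); WM=9
i=11 t=14 v=2: → [14,16); WM=12
i=12 t=15 v=9: → [14,17); WM=13
i=13 t=17 v=7: → [17,19); WM=15
i=14 t=18 v=1: → [17,20); WM=16
i=15 t=18 v=5: → [17,20); WM=16
i=16 t=14 v=8: → [14,17); WM=16
i=17 t=19 v=9: → [17,21); WM=17

7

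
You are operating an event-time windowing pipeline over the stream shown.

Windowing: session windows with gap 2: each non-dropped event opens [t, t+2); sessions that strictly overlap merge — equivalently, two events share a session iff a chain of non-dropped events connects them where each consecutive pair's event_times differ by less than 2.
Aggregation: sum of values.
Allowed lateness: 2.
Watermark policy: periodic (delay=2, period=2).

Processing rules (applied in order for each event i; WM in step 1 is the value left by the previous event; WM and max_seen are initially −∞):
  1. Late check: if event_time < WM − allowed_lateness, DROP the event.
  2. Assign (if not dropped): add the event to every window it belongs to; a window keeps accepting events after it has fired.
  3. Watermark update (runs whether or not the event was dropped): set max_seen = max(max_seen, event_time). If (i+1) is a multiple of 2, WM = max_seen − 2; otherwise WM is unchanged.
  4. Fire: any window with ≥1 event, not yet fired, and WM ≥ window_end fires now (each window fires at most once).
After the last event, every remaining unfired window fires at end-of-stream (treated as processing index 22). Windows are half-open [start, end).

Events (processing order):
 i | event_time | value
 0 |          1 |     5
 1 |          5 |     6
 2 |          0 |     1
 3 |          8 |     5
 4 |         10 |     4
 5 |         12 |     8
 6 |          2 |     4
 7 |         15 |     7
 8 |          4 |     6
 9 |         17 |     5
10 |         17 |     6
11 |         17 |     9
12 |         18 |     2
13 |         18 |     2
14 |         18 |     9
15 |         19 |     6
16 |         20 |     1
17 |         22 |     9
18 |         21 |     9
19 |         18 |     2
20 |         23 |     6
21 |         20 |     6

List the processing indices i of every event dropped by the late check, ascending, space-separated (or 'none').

i=0 t=1 v=5: → [1,3); WM=−∞
i=1 t=5 v=6: → [5,7); WM=3
i=2 t=0 v=1: DROP (t<3-2); WM=3
i=3 t=8 v=5: → [8,10); WM=6
i=4 t=10 v=4: → [10,12); WM=6
i=5 t=12 v=8: → [12,14); WM=10
i=6 t=2 v=4: DROP (t<10-2); WM=10
i=7 t=15 v=7: → [15,17); WM=13
i=8 t=4 v=6: DROP (t<13-2); WM=13
i=9 t=17 v=5: → [17,19); WM=15
i=10 t=17 v=6: → [17,19); WM=15
i=11 t=17 v=9: → [17,19); WM=15
i=12 t=18 v=2: → [17,20); WM=15
i=13 t=18 v=2: → [17,20); WM=16
i=14 t=18 v=9: → [17,20); WM=16
i=15 t=19 v=6: → [17,21); WM=17
i=16 t=20 v=1: → [17,22); WM=17
i=17 t=22 v=9: → [22,24); WM=20
i=18 t=21 v=9: → [17,24); WM=20
i=19 t=18 v=2: → [17,24); WM=20
i=20 t=23 v=6: → [17,25); WM=20
i=21 t=20 v=6: → [17,25); WM=21

2 6 8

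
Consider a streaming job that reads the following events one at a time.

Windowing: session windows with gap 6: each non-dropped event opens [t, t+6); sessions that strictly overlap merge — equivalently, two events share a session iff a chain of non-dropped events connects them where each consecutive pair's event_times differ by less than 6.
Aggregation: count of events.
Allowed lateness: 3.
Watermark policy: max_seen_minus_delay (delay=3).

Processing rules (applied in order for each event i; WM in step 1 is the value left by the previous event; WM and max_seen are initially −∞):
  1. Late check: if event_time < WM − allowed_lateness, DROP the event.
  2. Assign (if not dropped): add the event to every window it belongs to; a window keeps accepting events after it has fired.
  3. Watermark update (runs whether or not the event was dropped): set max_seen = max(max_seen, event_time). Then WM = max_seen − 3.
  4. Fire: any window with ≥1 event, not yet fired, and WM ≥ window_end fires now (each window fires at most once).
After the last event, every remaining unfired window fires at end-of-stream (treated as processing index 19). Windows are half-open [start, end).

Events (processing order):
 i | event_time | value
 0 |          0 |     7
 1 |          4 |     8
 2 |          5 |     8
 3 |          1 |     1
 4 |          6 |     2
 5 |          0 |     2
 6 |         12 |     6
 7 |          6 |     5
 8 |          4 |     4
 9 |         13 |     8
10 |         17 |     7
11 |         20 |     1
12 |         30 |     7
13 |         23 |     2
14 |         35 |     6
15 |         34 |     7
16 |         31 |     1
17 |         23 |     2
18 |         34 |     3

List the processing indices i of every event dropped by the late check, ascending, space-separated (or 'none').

i=0 t=0 v=7: → [0,6); WM=-3
i=1 t=4 v=8: → [0,10); WM=1
i=2 t=5 v=8: → [0,11); WM=2
i=3 t=1 v=1: → [0,11); WM=2
i=4 t=6 v=2: → [0,12); WM=3
i=5 t=0 v=2: → [0,12); WM=3
i=6 t=12 v=6: → [12,18); WM=9
i=7 t=6 v=5: → [0,12); WM=9
i=8 t=4 v=4: DROP (t<9-3); WM=9
i=9 t=13 v=8: → [12,19); WM=10
i=10 t=17 v=7: → [12,23); WM=14
i=11 t=20 v=1: → [12,26); WM=17
i=12 t=30 v=7: → [30,36); WM=27
i=13 t=23 v=2: DROP (t<27-3); WM=27
i=14 t=35 v=6: → [30,41); WM=32
i=15 t=34 v=7: → [30,41); WM=32
i=16 t=31 v=1: → [30,41); WM=32
i=17 t=23 v=2: DROP (t<32-3); WM=32
i=18 t=34 v=3: → [30,41); WM=32

8 13 17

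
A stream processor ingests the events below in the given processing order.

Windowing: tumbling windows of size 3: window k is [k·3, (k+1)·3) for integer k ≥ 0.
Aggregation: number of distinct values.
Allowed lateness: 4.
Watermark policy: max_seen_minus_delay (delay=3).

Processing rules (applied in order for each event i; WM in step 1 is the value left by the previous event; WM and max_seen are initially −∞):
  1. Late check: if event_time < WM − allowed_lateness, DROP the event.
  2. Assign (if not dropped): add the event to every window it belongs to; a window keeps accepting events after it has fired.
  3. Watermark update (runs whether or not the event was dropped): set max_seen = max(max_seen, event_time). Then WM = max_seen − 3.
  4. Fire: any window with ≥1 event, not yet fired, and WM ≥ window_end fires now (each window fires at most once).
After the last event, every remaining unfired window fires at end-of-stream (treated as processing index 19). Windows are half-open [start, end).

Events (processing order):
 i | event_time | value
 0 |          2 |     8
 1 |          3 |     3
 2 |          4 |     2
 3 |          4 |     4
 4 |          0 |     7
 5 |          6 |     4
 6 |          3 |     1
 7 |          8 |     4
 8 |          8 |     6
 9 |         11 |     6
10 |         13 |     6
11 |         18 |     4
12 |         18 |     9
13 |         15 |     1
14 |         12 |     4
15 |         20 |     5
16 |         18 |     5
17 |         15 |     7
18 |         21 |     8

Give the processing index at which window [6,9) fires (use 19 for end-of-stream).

i=0 t=2 v=8: → [0,3); WM=-1
i=1 t=3 v=3: → [3,6); WM=0
i=2 t=4 v=2: → [3,6); WM=1
i=3 t=4 v=4: → [3,6); WM=1
i=4 t=0 v=7: → [0,3); WM=1
i=5 t=6 v=4: → [6,9); WM=3; [0,3) fires=2
i=6 t=3 v=1: → [3,6); WM=3
i=7 t=8 v=4: → [6,9); WM=5
i=8 t=8 v=6: → [6,9); WM=5
i=9 t=11 v=6: → [9,12); WM=8; [3,6) fires=4
i=10 t=13 v=6: → [12,15); WM=10; [6,9) fires=2
i=11 t=18 v=4: → [18,21); WM=15; [9,12) fires=1 [12,15) fires=1
i=12 t=18 v=9: → [18,21); WM=15
i=13 t=15 v=1: → [15,18); WM=15
i=14 t=12 v=4: → [12,15); WM=15
i=15 t=20 v=5: → [18,21); WM=17
i=16 t=18 v=5: → [18,21); WM=17
i=17 t=15 v=7: → [15,18); WM=17
i=18 t=21 v=8: → [21,24); WM=18; [15,18) fires=2

10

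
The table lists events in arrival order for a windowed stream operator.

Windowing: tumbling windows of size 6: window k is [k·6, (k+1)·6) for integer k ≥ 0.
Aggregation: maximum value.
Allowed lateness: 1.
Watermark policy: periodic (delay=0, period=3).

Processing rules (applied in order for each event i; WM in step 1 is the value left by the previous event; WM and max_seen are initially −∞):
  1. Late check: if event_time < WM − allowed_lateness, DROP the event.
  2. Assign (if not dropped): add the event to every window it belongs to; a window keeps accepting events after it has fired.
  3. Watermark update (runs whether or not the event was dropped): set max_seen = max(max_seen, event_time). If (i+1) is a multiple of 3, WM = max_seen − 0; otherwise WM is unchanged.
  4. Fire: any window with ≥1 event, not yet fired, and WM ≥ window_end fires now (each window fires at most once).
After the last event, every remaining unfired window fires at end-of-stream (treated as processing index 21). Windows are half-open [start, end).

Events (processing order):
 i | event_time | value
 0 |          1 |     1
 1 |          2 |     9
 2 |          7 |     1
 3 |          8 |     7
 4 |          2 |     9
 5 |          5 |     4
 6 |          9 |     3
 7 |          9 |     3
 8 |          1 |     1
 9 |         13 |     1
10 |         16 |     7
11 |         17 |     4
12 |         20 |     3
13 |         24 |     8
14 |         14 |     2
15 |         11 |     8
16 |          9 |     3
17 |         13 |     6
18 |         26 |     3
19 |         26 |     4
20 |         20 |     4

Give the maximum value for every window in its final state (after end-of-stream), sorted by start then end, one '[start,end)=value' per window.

[0,6)=9 [6,12)=7 [12,18)=7 [18,24)=3 [24,30)=8

i=0 t=1 v=1: → [0,6); WM=−∞
i=1 t=2 v=9: → [0,6); WM=−∞
i=2 t=7 v=1: → [6,12); WM=7; [0,6) fires=9
i=3 t=8 v=7: → [6,12); WM=7
i=4 t=2 v=9: DROP (t<7-1); WM=7
i=5 t=5 v=4: DROP (t<7-1); WM=8
i=6 t=9 v=3: → [6,12); WM=8
i=7 t=9 v=3: → [6,12); WM=8
i=8 t=1 v=1: DROP (t<8-1); WM=9
i=9 t=13 v=1: → [12,18); WM=9
i=10 t=16 v=7: → [12,18); WM=9
i=11 t=17 v=4: → [12,18); WM=17; [6,12) fires=7
i=12 t=20 v=3: → [18,24); WM=17
i=13 t=24 v=8: → [24,30); WM=17
i=14 t=14 v=2: DROP (t<17-1); WM=24; [12,18) fires=7 [18,24) fires=3
i=15 t=11 v=8: DROP (t<24-1); WM=24
i=16 t=9 v=3: DROP (t<24-1); WM=24
i=17 t=13 v=6: DROP (t<24-1); WM=24
i=18 t=26 v=3: → [24,30); WM=24
i=19 t=26 v=4: → [24,30); WM=24
i=20 t=20 v=4: DROP (t<24-1); WM=26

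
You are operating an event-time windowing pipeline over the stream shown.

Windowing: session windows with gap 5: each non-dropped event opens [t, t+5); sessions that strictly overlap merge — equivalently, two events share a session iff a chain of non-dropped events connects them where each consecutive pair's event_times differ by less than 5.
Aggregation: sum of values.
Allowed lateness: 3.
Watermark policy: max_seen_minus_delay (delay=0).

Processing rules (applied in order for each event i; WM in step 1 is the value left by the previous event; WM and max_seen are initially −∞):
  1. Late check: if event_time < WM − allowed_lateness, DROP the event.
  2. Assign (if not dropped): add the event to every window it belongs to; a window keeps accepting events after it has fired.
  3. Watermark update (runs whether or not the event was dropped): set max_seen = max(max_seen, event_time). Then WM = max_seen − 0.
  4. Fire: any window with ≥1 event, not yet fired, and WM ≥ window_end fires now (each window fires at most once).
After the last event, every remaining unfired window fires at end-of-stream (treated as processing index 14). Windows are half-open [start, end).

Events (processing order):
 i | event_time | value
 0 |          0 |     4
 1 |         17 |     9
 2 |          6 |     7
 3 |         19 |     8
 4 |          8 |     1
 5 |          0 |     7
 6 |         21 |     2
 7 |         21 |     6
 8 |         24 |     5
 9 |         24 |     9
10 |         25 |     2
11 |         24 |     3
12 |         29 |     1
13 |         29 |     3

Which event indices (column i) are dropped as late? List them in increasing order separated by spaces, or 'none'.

2 4 5

i=0 t=0 v=4: → [0,5); WM=0
i=1 t=17 v=9: → [17,22); WM=17
i=2 t=6 v=7: DROP (t<17-3); WM=17
i=3 t=19 v=8: → [17,24); WM=19
i=4 t=8 v=1: DROP (t<19-3); WM=19
i=5 t=0 v=7: DROP (t<19-3); WM=19
i=6 t=21 v=2: → [17,26); WM=21
i=7 t=21 v=6: → [17,26); WM=21
i=8 t=24 v=5: → [17,29); WM=24
i=9 t=24 v=9: → [17,29); WM=24
i=10 t=25 v=2: → [17,30); WM=25
i=11 t=24 v=3: → [17,30); WM=25
i=12 t=29 v=1: → [17,34); WM=29
i=13 t=29 v=3: → [17,34); WM=29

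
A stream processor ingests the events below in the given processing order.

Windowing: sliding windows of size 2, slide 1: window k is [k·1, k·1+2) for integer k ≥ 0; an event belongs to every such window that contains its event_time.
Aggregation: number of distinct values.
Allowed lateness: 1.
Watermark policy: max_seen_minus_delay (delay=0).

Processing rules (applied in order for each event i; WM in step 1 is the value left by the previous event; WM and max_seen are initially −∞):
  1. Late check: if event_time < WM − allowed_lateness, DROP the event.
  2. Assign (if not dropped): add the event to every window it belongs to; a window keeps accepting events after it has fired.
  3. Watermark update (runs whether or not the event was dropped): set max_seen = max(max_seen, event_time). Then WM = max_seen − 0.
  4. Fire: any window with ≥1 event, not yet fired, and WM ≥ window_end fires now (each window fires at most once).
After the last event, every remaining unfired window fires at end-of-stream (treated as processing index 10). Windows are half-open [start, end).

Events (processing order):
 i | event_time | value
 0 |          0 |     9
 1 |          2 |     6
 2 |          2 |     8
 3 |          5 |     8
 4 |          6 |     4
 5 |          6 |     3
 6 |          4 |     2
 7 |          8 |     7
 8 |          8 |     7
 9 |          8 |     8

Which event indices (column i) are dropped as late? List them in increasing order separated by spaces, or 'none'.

i=0 t=0 v=9: → [0,2); WM=0
i=1 t=2 v=6: → [2,4),[1,3); WM=2; [0,2) fires=1
i=2 t=2 v=8: → [2,4),[1,3); WM=2
i=3 t=5 v=8: → [5,7),[4,6); WM=5; [1,3) fires=2 [2,4) fires=2
i=4 t=6 v=4: → [6,8),[5,7); WM=6; [4,6) fires=1
i=5 t=6 v=3: → [6,8),[5,7); WM=6
i=6 t=4 v=2: DROP (t<6-1); WM=6
i=7 t=8 v=7: → [8,10),[7,9); WM=8; [5,7) fires=3 [6,8) fires=2
i=8 t=8 v=7: → [8,10),[7,9); WM=8
i=9 t=8 v=8: → [8,10),[7,9); WM=8

6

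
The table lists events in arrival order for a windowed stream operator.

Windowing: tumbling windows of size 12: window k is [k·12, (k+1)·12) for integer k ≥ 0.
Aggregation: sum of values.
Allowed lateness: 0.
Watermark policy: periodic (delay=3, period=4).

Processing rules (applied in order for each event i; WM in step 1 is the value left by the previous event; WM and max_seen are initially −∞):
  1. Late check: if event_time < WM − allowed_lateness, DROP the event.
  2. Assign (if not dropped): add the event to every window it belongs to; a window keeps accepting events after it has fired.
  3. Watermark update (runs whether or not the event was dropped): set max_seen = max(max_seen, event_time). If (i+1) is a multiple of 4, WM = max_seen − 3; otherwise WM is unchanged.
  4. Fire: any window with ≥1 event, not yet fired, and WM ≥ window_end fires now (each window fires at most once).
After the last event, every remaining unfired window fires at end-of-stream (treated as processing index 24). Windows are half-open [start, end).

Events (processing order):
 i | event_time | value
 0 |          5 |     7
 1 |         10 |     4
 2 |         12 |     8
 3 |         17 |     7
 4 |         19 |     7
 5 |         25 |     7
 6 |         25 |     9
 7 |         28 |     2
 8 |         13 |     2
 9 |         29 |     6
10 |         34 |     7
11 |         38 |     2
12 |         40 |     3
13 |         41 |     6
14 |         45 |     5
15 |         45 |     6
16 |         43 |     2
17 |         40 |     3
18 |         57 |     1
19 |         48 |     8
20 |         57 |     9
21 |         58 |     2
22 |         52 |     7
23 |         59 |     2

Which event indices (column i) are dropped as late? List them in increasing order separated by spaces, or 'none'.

8 17 22

i=0 t=5 v=7: → [0,12); WM=−∞
i=1 t=10 v=4: → [0,12); WM=−∞
i=2 t=12 v=8: → [12,24); WM=−∞
i=3 t=17 v=7: → [12,24); WM=14; [0,12) fires=11
i=4 t=19 v=7: → [12,24); WM=14
i=5 t=25 v=7: → [24,36); WM=14
i=6 t=25 v=9: → [24,36); WM=14
i=7 t=28 v=2: → [24,36); WM=25; [12,24) fires=22
i=8 t=13 v=2: DROP (t<25-0); WM=25
i=9 t=29 v=6: → [24,36); WM=25
i=10 t=34 v=7: → [24,36); WM=25
i=11 t=38 v=2: → [36,48); WM=35
i=12 t=40 v=3: → [36,48); WM=35
i=13 t=41 v=6: → [36,48); WM=35
i=14 t=45 v=5: → [36,48); WM=35
i=15 t=45 v=6: → [36,48); WM=42; [24,36) fires=31
i=16 t=43 v=2: → [36,48); WM=42
i=17 t=40 v=3: DROP (t<42-0); WM=42
i=18 t=57 v=1: → [48,60); WM=42
i=19 t=48 v=8: → [48,60); WM=54; [36,48) fires=24
i=20 t=57 v=9: → [48,60); WM=54
i=21 t=58 v=2: → [48,60); WM=54
i=22 t=52 v=7: DROP (t<54-0); WM=54
i=23 t=59 v=2: → [48,60); WM=56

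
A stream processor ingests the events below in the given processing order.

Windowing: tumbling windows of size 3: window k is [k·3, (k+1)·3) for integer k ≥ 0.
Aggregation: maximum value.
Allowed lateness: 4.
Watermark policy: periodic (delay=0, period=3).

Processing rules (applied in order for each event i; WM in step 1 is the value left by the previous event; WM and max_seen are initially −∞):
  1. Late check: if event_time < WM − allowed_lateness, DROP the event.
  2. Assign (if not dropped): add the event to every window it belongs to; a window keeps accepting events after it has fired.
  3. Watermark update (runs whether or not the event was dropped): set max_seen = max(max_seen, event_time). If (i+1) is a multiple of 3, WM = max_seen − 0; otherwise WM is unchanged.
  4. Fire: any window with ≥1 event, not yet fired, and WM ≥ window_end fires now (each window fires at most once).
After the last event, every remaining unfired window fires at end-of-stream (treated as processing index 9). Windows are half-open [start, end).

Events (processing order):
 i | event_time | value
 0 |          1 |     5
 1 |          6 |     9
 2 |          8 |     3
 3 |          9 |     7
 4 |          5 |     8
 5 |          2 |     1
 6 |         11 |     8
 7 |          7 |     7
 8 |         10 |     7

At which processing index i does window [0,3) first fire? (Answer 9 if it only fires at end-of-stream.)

2

i=0 t=1 v=5: → [0,3); WM=−∞
i=1 t=6 v=9: → [6,9); WM=−∞
i=2 t=8 v=3: → [6,9); WM=8; [0,3) fires=5
i=3 t=9 v=7: → [9,12); WM=8
i=4 t=5 v=8: → [3,6); WM=8; [3,6) fires=8
i=5 t=2 v=1: DROP (t<8-4); WM=9; [6,9) fires=9
i=6 t=11 v=8: → [9,12); WM=9
i=7 t=7 v=7: → [6,9); WM=9
i=8 t=10 v=7: → [9,12); WM=11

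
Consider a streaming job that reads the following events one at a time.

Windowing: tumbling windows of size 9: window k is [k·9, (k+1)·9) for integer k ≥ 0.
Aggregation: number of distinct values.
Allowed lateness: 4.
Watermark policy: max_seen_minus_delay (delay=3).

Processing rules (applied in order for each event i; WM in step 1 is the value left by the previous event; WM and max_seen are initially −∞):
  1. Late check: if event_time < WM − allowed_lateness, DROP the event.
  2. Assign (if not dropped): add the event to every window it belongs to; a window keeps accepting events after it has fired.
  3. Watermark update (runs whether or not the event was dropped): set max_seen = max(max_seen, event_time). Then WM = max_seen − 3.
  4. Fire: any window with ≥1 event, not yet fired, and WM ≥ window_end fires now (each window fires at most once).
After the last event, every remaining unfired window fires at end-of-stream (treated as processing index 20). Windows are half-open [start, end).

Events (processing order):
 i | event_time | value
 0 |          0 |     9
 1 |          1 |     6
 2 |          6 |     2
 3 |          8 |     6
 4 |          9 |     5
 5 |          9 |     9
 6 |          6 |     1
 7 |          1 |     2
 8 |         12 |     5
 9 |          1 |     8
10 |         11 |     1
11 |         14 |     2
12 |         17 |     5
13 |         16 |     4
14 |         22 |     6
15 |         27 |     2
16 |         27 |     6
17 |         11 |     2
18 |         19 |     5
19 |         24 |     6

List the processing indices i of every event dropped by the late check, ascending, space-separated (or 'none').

7 9 17 18

i=0 t=0 v=9: → [0,9); WM=-3
i=1 t=1 v=6: → [0,9); WM=-2
i=2 t=6 v=2: → [0,9); WM=3
i=3 t=8 v=6: → [0,9); WM=5
i=4 t=9 v=5: → [9,18); WM=6
i=5 t=9 v=9: → [9,18); WM=6
i=6 t=6 v=1: → [0,9); WM=6
i=7 t=1 v=2: DROP (t<6-4); WM=6
i=8 t=12 v=5: → [9,18); WM=9; [0,9) fires=4
i=9 t=1 v=8: DROP (t<9-4); WM=9
i=10 t=11 v=1: → [9,18); WM=9
i=11 t=14 v=2: → [9,18); WM=11
i=12 t=17 v=5: → [9,18); WM=14
i=13 t=16 v=4: → [9,18); WM=14
i=14 t=22 v=6: → [18,27); WM=19; [9,18) fires=5
i=15 t=27 v=2: → [27,36); WM=24
i=16 t=27 v=6: → [27,36); WM=24
i=17 t=11 v=2: DROP (t<24-4); WM=24
i=18 t=19 v=5: DROP (t<24-4); WM=24
i=19 t=24 v=6: → [18,27); WM=24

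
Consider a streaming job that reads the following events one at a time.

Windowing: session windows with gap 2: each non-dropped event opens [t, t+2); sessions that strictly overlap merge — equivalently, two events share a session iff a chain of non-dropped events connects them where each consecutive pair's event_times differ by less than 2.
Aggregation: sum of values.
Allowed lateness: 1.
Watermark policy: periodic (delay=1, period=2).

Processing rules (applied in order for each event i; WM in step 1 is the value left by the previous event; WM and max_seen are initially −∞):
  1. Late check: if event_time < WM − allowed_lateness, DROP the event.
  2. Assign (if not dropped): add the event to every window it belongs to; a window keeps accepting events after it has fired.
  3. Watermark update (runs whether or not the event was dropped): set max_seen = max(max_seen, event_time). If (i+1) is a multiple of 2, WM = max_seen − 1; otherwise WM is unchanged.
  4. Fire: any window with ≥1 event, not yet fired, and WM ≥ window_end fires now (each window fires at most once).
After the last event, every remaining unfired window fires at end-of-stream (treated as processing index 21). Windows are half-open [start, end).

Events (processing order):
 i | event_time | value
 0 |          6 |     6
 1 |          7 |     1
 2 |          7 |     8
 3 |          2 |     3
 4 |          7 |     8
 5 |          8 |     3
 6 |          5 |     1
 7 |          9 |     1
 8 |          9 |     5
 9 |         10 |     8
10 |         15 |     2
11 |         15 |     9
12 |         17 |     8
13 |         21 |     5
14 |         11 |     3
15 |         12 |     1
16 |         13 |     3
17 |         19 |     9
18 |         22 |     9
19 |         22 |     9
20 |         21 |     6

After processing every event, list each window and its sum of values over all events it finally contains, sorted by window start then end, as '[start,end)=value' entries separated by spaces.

i=0 t=6 v=6: → [6,8); WM=−∞
i=1 t=7 v=1: → [6,9); WM=6
i=2 t=7 v=8: → [6,9); WM=6
i=3 t=2 v=3: DROP (t<6-1); WM=6
i=4 t=7 v=8: → [6,9); WM=6
i=5 t=8 v=3: → [6,10); WM=7
i=6 t=5 v=1: DROP (t<7-1); WM=7
i=7 t=9 v=1: → [6,11); WM=8
i=8 t=9 v=5: → [6,11); WM=8
i=9 t=10 v=8: → [6,12); WM=9
i=10 t=15 v=2: → [15,17); WM=9
i=11 t=15 v=9: → [15,17); WM=14
i=12 t=17 v=8: → [17,19); WM=14
i=13 t=21 v=5: → [21,23); WM=20
i=14 t=11 v=3: DROP (t<20-1); WM=20
i=15 t=12 v=1: DROP (t<20-1); WM=20
i=16 t=13 v=3: DROP (t<20-1); WM=20
i=17 t=19 v=9: → [19,21); WM=20
i=18 t=22 v=9: → [21,24); WM=20
i=19 t=22 v=9: → [21,24); WM=21
i=20 t=21 v=6: → [21,24); WM=21

[6,12)=40 [15,17)=11 [17,19)=8 [19,21)=9 [21,24)=29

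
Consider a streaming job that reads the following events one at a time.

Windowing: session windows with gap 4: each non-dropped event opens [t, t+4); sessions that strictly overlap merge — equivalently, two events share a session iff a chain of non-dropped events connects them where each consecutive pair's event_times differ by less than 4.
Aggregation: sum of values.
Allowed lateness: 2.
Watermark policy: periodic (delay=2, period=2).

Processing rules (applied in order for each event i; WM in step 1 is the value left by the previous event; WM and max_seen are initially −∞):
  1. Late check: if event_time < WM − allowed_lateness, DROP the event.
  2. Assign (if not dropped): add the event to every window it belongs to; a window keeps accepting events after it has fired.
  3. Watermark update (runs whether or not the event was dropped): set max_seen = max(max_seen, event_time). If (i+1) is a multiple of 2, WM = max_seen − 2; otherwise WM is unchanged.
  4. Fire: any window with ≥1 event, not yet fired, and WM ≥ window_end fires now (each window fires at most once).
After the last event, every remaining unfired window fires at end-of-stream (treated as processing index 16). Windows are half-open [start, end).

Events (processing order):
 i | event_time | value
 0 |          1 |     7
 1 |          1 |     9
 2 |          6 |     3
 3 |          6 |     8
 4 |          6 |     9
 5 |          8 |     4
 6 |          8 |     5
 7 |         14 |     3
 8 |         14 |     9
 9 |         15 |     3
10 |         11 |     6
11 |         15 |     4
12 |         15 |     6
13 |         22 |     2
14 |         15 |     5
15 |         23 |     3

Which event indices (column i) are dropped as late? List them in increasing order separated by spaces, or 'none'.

14

i=0 t=1 v=7: → [1,5); WM=−∞
i=1 t=1 v=9: → [1,5); WM=-1
i=2 t=6 v=3: → [6,10); WM=-1
i=3 t=6 v=8: → [6,10); WM=4
i=4 t=6 v=9: → [6,10); WM=4
i=5 t=8 v=4: → [6,12); WM=6
i=6 t=8 v=5: → [6,12); WM=6
i=7 t=14 v=3: → [14,18); WM=12
i=8 t=14 v=9: → [14,18); WM=12
i=9 t=15 v=3: → [14,19); WM=13
i=10 t=11 v=6: → [6,19); WM=13
i=11 t=15 v=4: → [6,19); WM=13
i=12 t=15 v=6: → [6,19); WM=13
i=13 t=22 v=2: → [22,26); WM=20
i=14 t=15 v=5: DROP (t<20-2); WM=20
i=15 t=23 v=3: → [22,27); WM=21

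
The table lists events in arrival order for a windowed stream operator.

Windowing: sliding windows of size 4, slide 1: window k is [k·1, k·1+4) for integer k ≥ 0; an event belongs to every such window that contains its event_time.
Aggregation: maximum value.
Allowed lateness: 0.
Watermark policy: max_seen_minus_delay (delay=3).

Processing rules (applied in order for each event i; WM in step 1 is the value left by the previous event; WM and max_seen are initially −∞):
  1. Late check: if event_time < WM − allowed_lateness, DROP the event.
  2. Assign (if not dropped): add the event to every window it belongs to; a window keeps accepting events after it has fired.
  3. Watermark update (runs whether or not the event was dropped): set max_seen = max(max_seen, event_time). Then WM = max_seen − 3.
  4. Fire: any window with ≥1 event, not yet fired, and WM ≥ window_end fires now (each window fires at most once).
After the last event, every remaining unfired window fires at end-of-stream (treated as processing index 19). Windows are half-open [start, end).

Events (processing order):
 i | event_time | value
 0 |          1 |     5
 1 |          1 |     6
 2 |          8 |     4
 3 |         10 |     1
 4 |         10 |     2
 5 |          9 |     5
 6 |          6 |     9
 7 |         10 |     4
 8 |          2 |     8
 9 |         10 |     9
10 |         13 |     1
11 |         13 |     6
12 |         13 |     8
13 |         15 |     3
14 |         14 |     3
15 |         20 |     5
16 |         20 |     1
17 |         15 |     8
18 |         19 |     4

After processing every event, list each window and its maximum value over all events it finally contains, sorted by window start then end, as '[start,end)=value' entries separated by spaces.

i=0 t=1 v=5: → [1,5),[0,4); WM=-2
i=1 t=1 v=6: → [1,5),[0,4); WM=-2
i=2 t=8 v=4: → [8,12),[7,11),[6,10),[5,9); WM=5; [0,4) fires=6 [1,5) fires=6
i=3 t=10 v=1: → [10,14),[9,13),[8,12),[7,11); WM=7
i=4 t=10 v=2: → [10,14),[9,13),[8,12),[7,11); WM=7
i=5 t=9 v=5: → [9,13),[8,12),[7,11),[6,10); WM=7
i=6 t=6 v=9: DROP (t<7-0); WM=7
i=7 t=10 v=4: → [10,14),[9,13),[8,12),[7,11); WM=7
i=8 t=2 v=8: DROP (t<7-0); WM=7
i=9 t=10 v=9: → [10,14),[9,13),[8,12),[7,11); WM=7
i=10 t=13 v=1: → [13,17),[12,16),[11,15),[10,14); WM=10; [5,9) fires=4 [6,10) fires=5
i=11 t=13 v=6: → [13,17),[12,16),[11,15),[10,14); WM=10
i=12 t=13 v=8: → [13,17),[12,16),[11,15),[10,14); WM=10
i=13 t=15 v=3: → [15,19),[14,18),[13,17),[12,16); WM=12; [7,11) fires=9 [8,12) fires=9
i=14 t=14 v=3: → [14,18),[13,17),[12,16),[11,15); WM=12
i=15 t=20 v=5: → [20,24),[19,23),[18,22),[17,21); WM=17; [9,13) fires=9 [10,14) fires=9 [11,15) fires=8 [12,16) fires=8 [13,17) fires=8
i=16 t=20 v=1: → [20,24),[19,23),[18,22),[17,21); WM=17
i=17 t=15 v=8: DROP (t<17-0); WM=17
i=18 t=19 v=4: → [19,23),[18,22),[17,21),[16,20); WM=17

[0,4)=6 [1,5)=6 [5,9)=4 [6,10)=5 [7,11)=9 [8,12)=9 [9,13)=9 [10,14)=9 [11,15)=8 [12,16)=8 [13,17)=8 [14,18)=3 [15,19)=3 [16,20)=4 [17,21)=5 [18,22)=5 [19,23)=5 [20,24)=5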